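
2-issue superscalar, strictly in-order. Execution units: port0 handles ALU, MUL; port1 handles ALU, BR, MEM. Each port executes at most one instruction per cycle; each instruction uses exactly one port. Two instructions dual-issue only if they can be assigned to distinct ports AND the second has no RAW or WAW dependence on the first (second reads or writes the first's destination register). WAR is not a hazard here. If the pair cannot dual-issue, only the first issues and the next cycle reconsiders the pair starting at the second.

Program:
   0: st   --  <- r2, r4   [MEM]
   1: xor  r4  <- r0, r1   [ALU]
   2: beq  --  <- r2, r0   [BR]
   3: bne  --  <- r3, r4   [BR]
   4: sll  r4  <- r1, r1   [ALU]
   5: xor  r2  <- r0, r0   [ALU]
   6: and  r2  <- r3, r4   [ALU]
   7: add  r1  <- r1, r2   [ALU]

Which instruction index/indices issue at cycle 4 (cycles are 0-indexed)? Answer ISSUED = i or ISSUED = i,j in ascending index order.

t=0 i0,i1:st.MEM+xor.ALU ; 2-wide
t=1 i2:beq.BR ; no-port BR/BR
t=2 i3,i4:bne.BR+sll.ALU ; 2-wide
t=3 i5:xor.ALU ; WAW r2
t=4 i6:and.ALU ; RAW r2
t=5 i7:add.ALU ; tail

ISSUED = 6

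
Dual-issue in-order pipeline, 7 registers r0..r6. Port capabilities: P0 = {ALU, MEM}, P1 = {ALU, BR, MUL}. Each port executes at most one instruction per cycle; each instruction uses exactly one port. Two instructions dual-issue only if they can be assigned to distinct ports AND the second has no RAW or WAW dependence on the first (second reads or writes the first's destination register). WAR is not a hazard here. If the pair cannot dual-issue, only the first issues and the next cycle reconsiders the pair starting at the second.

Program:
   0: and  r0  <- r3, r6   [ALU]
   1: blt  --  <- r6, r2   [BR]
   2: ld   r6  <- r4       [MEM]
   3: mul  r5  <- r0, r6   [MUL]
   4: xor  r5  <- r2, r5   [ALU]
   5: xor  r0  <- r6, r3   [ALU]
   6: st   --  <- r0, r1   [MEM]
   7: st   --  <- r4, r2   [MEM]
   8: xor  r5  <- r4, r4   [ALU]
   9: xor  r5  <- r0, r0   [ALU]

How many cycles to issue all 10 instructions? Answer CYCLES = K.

CYCLES = 7

c0: i0/i1 and.ALU+blt.BR  dual
c1: i2 ld.MEM  RAW r6
c2: i3 mul.MUL  RAW+WAW r5
c3: i4/i5 xor.ALU+xor.ALU  dual
c4: i6 st.MEM  no-port MEM/MEM
c5: i7/i8 st.MEM+xor.ALU  dual
c6: i9 xor.ALU  tail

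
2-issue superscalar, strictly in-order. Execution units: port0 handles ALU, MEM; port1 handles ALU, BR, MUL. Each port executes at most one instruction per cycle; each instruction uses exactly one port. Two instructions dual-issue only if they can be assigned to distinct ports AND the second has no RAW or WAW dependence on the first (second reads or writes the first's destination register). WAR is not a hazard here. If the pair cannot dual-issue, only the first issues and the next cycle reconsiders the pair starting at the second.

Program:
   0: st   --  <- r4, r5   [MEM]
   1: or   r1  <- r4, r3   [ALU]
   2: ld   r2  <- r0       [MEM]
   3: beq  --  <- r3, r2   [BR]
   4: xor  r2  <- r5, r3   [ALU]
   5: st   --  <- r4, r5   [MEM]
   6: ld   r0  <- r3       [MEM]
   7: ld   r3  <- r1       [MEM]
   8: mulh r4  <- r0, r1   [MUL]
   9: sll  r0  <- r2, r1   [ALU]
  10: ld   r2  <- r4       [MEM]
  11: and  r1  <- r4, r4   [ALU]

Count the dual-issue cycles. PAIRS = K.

t=0 i0&i1:st/or ; dual
t=1 i2:ld ; RAW r2
t=2 i3&i4:beq/xor ; dual
t=3 i5:st ; no-port MEM/MEM
t=4 i6:ld ; no-port MEM/MEM
t=5 i7&i8:ld/mulh ; dual
t=6 i9&i10:sll/ld ; dual
t=7 i11:and ; tail

PAIRS = 4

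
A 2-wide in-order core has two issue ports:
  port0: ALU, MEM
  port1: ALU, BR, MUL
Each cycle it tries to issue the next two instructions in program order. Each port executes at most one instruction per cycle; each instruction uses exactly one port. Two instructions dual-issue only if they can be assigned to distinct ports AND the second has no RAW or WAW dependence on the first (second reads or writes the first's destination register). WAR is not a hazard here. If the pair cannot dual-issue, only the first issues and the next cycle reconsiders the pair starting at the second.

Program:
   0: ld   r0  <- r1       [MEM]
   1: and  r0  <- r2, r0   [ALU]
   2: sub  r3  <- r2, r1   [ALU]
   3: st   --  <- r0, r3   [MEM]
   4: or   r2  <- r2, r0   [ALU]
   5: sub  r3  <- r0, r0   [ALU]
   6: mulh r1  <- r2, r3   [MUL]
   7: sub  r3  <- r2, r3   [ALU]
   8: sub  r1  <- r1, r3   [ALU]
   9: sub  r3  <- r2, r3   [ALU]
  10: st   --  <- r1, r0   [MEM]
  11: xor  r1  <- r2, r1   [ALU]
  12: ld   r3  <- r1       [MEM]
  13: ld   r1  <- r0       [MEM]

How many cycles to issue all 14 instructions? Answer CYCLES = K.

CYCLES = 9

  cy0 -> i0 (ld) RAW+WAW r0
  cy1 -> i1,i2 (and/sub) pair
  cy2 -> i3,i4 (st/or) pair
  cy3 -> i5 (sub) RAW r3
  cy4 -> i6,i7 (mulh/sub) pair
  cy5 -> i8,i9 (sub/sub) pair
  cy6 -> i10,i11 (st/xor) pair
  cy7 -> i12 (ld) no-port MEM/MEM
  cy8 -> i13 (ld) tail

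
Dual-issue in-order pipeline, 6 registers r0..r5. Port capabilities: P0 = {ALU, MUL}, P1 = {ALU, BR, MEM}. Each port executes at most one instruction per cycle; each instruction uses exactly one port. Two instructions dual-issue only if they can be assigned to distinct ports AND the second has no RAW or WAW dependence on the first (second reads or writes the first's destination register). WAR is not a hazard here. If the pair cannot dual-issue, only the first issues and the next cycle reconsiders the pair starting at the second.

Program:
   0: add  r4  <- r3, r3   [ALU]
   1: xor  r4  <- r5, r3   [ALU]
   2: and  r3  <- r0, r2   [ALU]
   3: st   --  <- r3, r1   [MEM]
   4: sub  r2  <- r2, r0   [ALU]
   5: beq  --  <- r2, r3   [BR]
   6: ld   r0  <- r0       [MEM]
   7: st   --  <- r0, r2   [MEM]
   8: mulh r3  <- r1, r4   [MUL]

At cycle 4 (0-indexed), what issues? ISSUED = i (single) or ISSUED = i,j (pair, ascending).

  cy0 -> i0 (add) WAW r4
  cy1 -> i1,i2 (xor/and) dual
  cy2 -> i3,i4 (st/sub) dual
  cy3 -> i5 (beq) no-port BR/MEM
  cy4 -> i6 (ld) no-port MEM/MEM
  cy5 -> i7,i8 (st/mulh) dual

ISSUED = 6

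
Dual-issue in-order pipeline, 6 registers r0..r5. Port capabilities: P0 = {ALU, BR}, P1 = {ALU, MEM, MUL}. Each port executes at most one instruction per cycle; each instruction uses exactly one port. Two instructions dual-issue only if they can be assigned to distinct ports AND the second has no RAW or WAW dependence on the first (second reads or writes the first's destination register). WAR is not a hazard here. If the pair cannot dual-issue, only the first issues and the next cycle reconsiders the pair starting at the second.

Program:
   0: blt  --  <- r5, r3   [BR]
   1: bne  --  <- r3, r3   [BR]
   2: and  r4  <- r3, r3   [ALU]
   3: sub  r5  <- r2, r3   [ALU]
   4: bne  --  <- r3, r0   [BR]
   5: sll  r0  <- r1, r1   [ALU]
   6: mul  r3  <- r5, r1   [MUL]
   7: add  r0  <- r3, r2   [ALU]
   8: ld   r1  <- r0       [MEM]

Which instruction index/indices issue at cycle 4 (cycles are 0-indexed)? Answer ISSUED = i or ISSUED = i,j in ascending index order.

ISSUED = 7

  cy0 -> i0 (blt.BR) no-port BR/BR
  cy1 -> i1&i2 (bne.BR/and.ALU) 2-wide
  cy2 -> i3&i4 (sub.ALU/bne.BR) 2-wide
  cy3 -> i5&i6 (sll.ALU/mul.MUL) 2-wide
  cy4 -> i7 (add.ALU) RAW r0
  cy5 -> i8 (ld.MEM) tail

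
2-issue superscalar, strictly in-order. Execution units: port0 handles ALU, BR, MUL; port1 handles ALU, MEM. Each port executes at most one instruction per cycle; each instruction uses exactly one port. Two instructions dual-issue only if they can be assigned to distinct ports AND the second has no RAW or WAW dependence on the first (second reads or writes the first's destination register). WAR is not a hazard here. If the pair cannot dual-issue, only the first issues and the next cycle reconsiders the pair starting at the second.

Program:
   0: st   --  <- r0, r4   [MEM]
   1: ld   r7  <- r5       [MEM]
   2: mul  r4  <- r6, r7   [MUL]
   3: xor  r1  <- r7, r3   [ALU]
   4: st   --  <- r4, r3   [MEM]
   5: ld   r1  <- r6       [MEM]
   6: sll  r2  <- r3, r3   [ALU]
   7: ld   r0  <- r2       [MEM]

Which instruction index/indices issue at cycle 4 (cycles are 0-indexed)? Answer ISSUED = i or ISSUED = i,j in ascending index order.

  cy0 -> i0 (st.MEM) no-port MEM/MEM
  cy1 -> i1 (ld.MEM) RAW r7
  cy2 -> i2&i3 (mul.MUL xor.ALU) 2-wide
  cy3 -> i4 (st.MEM) no-port MEM/MEM
  cy4 -> i5&i6 (ld.MEM sll.ALU) 2-wide
  cy5 -> i7 (ld.MEM) tail

ISSUED = 5,6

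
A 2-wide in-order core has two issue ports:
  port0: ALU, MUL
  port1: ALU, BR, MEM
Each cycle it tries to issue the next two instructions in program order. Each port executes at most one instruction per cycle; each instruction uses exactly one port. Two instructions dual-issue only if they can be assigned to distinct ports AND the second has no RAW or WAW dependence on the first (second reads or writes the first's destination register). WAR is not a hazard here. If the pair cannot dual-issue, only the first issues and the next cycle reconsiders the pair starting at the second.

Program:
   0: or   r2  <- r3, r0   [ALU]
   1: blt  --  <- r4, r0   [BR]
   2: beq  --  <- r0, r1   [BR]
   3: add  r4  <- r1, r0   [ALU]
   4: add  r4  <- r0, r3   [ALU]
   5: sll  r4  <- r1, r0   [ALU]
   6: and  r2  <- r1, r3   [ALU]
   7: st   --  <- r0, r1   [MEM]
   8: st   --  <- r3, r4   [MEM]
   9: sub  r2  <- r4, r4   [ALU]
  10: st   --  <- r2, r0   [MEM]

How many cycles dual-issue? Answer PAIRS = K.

PAIRS = 4

#0 head=0: or.ALU blt.BR i0/i1 dual
#1 head=2: beq.BR add.ALU i2/i3 dual
#2 head=4: add.ALU i4 WAW r4
#3 head=5: sll.ALU and.ALU i5/i6 dual
#4 head=7: st.MEM i7 no-port MEM/MEM
#5 head=8: st.MEM sub.ALU i8/i9 dual
#6 head=10: st.MEM i10 tail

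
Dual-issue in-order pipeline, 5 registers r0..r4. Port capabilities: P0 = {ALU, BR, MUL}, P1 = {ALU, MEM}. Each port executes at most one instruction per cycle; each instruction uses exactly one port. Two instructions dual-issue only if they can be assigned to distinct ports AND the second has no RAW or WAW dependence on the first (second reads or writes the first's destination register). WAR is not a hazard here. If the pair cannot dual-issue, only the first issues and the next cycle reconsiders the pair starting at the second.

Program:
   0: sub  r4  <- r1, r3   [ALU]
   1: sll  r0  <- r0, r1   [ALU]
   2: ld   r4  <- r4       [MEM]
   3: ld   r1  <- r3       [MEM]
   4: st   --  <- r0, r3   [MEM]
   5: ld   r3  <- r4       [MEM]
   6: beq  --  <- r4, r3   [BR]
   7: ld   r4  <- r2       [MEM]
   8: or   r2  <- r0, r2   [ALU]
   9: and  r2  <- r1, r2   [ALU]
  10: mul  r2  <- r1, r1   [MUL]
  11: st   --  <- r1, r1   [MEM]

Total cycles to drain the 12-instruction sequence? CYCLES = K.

#0 head=0: sub/sll i0+i1 dual
#1 head=2: ld i2 no-port MEM/MEM
#2 head=3: ld i3 no-port MEM/MEM
#3 head=4: st i4 no-port MEM/MEM
#4 head=5: ld i5 RAW r3
#5 head=6: beq/ld i6+i7 dual
#6 head=8: or i8 RAW+WAW r2
#7 head=9: and i9 WAW r2
#8 head=10: mul/st i10+i11 dual

CYCLES = 9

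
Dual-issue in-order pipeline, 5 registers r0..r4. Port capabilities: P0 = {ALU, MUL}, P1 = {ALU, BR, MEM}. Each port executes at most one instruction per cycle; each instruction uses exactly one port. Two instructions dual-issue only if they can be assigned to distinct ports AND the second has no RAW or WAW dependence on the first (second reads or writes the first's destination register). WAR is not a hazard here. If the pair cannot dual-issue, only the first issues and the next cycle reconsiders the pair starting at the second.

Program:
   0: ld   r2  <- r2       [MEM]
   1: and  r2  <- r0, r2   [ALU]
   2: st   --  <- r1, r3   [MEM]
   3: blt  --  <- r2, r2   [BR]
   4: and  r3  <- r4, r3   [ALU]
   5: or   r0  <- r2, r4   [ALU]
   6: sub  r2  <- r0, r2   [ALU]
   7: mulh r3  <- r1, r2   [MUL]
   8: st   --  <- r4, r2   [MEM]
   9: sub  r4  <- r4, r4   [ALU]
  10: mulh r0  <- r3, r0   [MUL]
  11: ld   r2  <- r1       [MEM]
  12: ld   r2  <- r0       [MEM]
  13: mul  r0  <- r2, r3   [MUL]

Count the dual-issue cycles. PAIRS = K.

t=0 i0:ld.MEM ; RAW+WAW r2
t=1 i1/i2:and.ALU+st.MEM ; 2-wide
t=2 i3/i4:blt.BR+and.ALU ; 2-wide
t=3 i5:or.ALU ; RAW r0
t=4 i6:sub.ALU ; RAW r2
t=5 i7/i8:mulh.MUL+st.MEM ; 2-wide
t=6 i9/i10:sub.ALU+mulh.MUL ; 2-wide
t=7 i11:ld.MEM ; no-port MEM/MEM
t=8 i12:ld.MEM ; RAW r2
t=9 i13:mul.MUL ; tail

PAIRS = 4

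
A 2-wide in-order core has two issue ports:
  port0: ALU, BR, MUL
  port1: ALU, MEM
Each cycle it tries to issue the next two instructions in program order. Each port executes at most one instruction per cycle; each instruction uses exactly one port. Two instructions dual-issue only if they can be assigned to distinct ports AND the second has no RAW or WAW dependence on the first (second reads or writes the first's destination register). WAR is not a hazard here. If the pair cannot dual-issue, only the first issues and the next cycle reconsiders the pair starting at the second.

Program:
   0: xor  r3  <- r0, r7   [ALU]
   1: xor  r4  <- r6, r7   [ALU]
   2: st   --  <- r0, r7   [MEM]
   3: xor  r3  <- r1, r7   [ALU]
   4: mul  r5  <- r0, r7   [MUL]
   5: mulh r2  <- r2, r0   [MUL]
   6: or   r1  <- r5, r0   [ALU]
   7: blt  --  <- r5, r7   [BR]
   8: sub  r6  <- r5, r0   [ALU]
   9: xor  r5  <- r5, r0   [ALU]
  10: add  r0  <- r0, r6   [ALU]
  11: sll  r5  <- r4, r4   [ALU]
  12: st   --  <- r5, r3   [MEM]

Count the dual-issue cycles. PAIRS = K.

PAIRS = 5

#0 head=0: xor/xor i0,i1 dual
#1 head=2: st/xor i2,i3 dual
#2 head=4: mul i4 no-port MUL/MUL
#3 head=5: mulh/or i5,i6 dual
#4 head=7: blt/sub i7,i8 dual
#5 head=9: xor/add i9,i10 dual
#6 head=11: sll i11 RAW r5
#7 head=12: st i12 tail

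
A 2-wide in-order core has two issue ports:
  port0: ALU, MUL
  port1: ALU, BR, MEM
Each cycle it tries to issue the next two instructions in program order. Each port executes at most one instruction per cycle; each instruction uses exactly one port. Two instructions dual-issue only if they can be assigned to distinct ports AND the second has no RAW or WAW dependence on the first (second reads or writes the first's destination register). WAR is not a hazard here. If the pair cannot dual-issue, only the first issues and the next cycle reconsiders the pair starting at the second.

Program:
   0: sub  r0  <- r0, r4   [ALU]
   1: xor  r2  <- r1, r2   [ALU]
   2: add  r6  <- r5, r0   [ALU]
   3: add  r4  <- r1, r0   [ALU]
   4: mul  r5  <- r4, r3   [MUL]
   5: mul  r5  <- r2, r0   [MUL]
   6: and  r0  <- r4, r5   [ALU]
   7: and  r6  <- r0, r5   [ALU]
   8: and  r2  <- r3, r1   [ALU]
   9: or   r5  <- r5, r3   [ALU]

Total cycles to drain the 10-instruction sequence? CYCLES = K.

#0 head=0: sub.ALU/xor.ALU i0&i1 pair
#1 head=2: add.ALU/add.ALU i2&i3 pair
#2 head=4: mul.MUL i4 no-port MUL/MUL
#3 head=5: mul.MUL i5 RAW r5
#4 head=6: and.ALU i6 RAW r0
#5 head=7: and.ALU/and.ALU i7&i8 pair
#6 head=9: or.ALU i9 tail

CYCLES = 7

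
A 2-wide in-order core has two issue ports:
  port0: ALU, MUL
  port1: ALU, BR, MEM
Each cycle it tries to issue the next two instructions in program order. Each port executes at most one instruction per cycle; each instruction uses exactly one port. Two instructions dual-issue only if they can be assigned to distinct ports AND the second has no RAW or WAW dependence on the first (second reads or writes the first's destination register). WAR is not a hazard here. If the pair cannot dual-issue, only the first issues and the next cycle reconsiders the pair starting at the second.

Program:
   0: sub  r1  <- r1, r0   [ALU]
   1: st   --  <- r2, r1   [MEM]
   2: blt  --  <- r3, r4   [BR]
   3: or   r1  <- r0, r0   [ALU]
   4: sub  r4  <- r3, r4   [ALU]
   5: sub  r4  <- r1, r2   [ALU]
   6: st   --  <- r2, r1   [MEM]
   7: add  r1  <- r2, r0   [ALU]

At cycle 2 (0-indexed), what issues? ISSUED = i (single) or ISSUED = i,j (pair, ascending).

ISSUED = 2,3

#0 head=0: sub i0 RAW r1
#1 head=1: st i1 no-port MEM/BR
#2 head=2: blt;or i2,i3 2-wide
#3 head=4: sub i4 WAW r4
#4 head=5: sub;st i5,i6 2-wide
#5 head=7: add i7 tail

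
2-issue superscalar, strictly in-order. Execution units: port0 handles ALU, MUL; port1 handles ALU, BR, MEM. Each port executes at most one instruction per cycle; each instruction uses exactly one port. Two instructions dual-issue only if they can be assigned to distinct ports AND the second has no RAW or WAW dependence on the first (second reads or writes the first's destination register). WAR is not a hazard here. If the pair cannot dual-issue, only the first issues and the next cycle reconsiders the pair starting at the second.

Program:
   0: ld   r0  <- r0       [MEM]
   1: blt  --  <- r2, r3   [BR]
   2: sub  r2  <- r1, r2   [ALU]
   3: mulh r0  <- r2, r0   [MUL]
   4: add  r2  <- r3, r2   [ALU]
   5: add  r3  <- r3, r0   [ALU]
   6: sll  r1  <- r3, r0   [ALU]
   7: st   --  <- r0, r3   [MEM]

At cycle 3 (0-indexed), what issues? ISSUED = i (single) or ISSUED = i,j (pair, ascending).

ISSUED = 5

  cy0 -> i0 (ld) no-port MEM/BR
  cy1 -> i1&i2 (blt;sub) 2-wide
  cy2 -> i3&i4 (mulh;add) 2-wide
  cy3 -> i5 (add) RAW r3
  cy4 -> i6&i7 (sll;st) 2-wide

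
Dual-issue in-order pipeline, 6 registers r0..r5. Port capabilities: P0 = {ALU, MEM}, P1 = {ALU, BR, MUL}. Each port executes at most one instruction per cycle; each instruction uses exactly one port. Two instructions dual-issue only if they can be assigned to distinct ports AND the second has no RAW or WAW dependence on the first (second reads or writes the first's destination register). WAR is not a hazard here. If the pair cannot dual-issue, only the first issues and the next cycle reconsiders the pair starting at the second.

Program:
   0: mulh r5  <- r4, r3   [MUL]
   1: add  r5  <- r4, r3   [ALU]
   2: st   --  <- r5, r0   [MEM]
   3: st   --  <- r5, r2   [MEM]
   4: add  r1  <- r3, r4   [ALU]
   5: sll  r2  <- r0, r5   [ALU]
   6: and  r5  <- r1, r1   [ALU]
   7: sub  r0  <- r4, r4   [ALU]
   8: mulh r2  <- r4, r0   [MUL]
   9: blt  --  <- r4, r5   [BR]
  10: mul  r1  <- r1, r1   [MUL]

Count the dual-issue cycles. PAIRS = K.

PAIRS = 2

0. mulh @i0  | WAW r5
1. add @i1  | RAW r5
2. st @i2  | no-port MEM/MEM
3. st add @i3+i4  | dual
4. sll and @i5+i6  | dual
5. sub @i7  | RAW r0
6. mulh @i8  | no-port MUL/BR
7. blt @i9  | no-port BR/MUL
8. mul @i10  | tail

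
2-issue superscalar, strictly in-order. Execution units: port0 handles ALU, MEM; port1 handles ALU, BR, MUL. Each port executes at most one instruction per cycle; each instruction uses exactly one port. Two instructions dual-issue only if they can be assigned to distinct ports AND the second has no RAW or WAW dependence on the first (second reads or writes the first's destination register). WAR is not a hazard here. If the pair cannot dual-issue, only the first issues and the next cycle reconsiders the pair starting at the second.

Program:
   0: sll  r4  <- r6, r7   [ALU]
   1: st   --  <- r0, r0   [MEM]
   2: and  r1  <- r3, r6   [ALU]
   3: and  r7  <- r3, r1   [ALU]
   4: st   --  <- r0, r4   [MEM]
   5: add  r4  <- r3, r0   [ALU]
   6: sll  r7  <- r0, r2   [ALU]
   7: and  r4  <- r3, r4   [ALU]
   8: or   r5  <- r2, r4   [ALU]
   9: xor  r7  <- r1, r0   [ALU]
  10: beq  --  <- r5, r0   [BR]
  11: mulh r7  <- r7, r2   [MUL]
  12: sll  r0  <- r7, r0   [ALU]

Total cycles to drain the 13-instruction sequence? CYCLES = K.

#0 head=0: sll/st i0&i1 dual
#1 head=2: and i2 RAW r1
#2 head=3: and/st i3&i4 dual
#3 head=5: add/sll i5&i6 dual
#4 head=7: and i7 RAW r4
#5 head=8: or/xor i8&i9 dual
#6 head=10: beq i10 no-port BR/MUL
#7 head=11: mulh i11 RAW r7
#8 head=12: sll i12 tail

CYCLES = 9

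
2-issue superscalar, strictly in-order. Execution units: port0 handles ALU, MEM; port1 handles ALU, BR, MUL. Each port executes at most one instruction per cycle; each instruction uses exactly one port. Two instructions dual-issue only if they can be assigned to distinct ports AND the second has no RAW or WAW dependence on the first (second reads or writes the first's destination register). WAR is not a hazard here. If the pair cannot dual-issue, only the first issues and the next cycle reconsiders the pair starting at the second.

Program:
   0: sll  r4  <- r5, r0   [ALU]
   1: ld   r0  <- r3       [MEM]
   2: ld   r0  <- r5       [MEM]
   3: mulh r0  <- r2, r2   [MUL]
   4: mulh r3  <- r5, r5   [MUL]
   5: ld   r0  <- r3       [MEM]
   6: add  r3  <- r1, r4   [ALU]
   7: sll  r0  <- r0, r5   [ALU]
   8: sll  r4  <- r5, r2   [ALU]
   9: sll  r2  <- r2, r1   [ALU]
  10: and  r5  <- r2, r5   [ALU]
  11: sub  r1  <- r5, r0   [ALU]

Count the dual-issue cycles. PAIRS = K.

PAIRS = 3

c0: i0&i1 sll.ALU;ld.MEM  dual
c1: i2 ld.MEM  WAW r0
c2: i3 mulh.MUL  no-port MUL/MUL
c3: i4 mulh.MUL  RAW r3
c4: i5&i6 ld.MEM;add.ALU  dual
c5: i7&i8 sll.ALU;sll.ALU  dual
c6: i9 sll.ALU  RAW r2
c7: i10 and.ALU  RAW r5
c8: i11 sub.ALU  tail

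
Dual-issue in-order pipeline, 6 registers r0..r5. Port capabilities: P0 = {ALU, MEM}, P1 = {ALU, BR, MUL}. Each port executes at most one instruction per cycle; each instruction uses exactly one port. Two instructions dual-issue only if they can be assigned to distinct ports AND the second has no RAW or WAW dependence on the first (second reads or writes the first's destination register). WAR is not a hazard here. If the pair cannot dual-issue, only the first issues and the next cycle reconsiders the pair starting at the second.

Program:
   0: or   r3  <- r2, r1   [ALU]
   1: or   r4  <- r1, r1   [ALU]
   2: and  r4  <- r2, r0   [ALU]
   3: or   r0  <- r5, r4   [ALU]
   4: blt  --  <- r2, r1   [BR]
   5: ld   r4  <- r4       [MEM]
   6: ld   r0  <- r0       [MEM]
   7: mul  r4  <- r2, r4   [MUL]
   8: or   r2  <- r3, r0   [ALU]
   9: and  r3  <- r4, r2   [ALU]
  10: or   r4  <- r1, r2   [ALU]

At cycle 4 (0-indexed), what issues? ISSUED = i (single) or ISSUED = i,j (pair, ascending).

0. or+or @i0&i1  | 2-wide
1. and @i2  | RAW r4
2. or+blt @i3&i4  | 2-wide
3. ld @i5  | no-port MEM/MEM
4. ld+mul @i6&i7  | 2-wide
5. or @i8  | RAW r2
6. and+or @i9&i10  | 2-wide

ISSUED = 6,7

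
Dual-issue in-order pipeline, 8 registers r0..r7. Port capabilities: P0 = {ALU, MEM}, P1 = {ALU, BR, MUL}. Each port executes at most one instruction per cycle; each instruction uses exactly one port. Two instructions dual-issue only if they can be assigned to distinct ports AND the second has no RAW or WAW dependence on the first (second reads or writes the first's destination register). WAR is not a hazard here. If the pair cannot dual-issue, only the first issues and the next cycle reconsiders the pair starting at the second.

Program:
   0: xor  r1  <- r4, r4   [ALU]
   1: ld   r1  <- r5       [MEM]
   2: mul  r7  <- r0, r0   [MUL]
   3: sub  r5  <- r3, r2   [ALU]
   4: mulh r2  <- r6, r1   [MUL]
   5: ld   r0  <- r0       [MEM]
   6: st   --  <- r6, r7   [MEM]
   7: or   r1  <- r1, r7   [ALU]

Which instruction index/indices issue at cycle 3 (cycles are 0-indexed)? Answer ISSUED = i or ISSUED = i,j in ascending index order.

0. xor @i0  | WAW r1
1. ld;mul @i1+i2  | pair
2. sub;mulh @i3+i4  | pair
3. ld @i5  | no-port MEM/MEM
4. st;or @i6+i7  | pair

ISSUED = 5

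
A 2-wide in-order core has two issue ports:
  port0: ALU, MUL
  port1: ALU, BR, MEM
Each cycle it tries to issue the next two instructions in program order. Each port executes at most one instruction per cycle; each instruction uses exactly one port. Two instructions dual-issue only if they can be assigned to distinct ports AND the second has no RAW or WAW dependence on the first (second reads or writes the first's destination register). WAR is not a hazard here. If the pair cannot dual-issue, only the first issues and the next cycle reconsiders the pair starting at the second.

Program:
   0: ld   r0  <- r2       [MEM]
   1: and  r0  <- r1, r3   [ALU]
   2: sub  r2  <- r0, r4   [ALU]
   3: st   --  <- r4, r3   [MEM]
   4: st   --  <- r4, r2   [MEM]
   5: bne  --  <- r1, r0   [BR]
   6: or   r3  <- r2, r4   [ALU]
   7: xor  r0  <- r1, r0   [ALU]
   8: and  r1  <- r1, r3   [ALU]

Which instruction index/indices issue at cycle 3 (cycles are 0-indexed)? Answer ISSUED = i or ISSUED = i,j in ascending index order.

#0 head=0: ld.MEM i0 WAW r0
#1 head=1: and.ALU i1 RAW r0
#2 head=2: sub.ALU;st.MEM i2/i3 2-wide
#3 head=4: st.MEM i4 no-port MEM/BR
#4 head=5: bne.BR;or.ALU i5/i6 2-wide
#5 head=7: xor.ALU;and.ALU i7/i8 2-wide

ISSUED = 4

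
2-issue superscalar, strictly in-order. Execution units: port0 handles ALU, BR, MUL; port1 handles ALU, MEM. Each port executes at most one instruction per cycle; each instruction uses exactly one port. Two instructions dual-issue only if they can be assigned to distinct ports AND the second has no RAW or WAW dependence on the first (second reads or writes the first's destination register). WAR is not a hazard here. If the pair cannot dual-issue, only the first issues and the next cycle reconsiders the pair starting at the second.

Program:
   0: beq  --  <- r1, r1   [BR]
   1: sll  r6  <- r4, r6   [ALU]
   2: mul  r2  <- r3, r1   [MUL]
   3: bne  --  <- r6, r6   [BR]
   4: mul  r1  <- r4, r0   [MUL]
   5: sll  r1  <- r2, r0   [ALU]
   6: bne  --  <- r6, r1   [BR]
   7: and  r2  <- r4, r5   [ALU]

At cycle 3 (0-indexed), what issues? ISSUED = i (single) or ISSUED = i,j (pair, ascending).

ISSUED = 4

  cy0 -> i0,i1 (beq.BR/sll.ALU) 2-wide
  cy1 -> i2 (mul.MUL) no-port MUL/BR
  cy2 -> i3 (bne.BR) no-port BR/MUL
  cy3 -> i4 (mul.MUL) WAW r1
  cy4 -> i5 (sll.ALU) RAW r1
  cy5 -> i6,i7 (bne.BR/and.ALU) 2-wide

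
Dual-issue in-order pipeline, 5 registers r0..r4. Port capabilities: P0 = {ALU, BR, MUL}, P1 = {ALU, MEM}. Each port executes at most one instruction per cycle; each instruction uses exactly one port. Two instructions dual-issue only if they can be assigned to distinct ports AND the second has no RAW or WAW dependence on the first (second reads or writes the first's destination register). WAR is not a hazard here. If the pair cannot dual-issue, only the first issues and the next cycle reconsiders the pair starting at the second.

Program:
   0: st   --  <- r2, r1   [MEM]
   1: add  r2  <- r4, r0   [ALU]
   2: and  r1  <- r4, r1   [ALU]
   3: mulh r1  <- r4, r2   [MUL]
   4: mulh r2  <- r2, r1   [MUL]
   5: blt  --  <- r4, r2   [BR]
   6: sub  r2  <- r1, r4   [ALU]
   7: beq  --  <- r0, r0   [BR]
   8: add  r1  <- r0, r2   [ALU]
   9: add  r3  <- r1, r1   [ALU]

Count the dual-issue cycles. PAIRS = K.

PAIRS = 3

  cy0 -> i0&i1 (st+add) pair
  cy1 -> i2 (and) WAW r1
  cy2 -> i3 (mulh) no-port MUL/MUL
  cy3 -> i4 (mulh) no-port MUL/BR
  cy4 -> i5&i6 (blt+sub) pair
  cy5 -> i7&i8 (beq+add) pair
  cy6 -> i9 (add) tail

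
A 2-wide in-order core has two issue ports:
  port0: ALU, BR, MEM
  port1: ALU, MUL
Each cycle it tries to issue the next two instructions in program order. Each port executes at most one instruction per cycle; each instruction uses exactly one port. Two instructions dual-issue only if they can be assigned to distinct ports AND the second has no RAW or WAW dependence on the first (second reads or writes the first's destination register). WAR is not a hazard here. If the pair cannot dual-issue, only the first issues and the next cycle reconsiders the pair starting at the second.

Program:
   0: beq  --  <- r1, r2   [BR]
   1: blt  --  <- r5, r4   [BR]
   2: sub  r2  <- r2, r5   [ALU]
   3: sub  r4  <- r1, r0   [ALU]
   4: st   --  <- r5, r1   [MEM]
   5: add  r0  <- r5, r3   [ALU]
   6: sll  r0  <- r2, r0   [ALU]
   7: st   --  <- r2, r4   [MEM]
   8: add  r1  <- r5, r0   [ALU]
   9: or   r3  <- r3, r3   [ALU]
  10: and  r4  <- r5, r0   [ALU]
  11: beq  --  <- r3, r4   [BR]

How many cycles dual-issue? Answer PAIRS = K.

c0: i0 beq  no-port BR/BR
c1: i1&i2 blt;sub  pair
c2: i3&i4 sub;st  pair
c3: i5 add  RAW+WAW r0
c4: i6&i7 sll;st  pair
c5: i8&i9 add;or  pair
c6: i10 and  RAW r4
c7: i11 beq  tail

PAIRS = 4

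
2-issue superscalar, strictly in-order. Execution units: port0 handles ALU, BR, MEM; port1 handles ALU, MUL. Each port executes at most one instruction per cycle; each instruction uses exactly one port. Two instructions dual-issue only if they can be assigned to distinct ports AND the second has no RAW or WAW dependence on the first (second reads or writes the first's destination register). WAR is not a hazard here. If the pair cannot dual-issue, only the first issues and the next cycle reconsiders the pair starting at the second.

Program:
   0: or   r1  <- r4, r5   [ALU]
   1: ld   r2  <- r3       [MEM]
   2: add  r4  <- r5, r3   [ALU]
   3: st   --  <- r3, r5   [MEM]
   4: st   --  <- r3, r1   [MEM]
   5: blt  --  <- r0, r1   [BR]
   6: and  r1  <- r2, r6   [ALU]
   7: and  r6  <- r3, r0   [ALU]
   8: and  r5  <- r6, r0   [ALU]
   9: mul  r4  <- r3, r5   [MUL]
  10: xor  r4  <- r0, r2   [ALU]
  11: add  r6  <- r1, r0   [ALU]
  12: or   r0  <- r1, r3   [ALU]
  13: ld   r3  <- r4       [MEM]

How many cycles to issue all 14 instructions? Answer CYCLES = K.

CYCLES = 9

  cy0 -> i0+i1 (or+ld) pair
  cy1 -> i2+i3 (add+st) pair
  cy2 -> i4 (st) no-port MEM/BR
  cy3 -> i5+i6 (blt+and) pair
  cy4 -> i7 (and) RAW r6
  cy5 -> i8 (and) RAW r5
  cy6 -> i9 (mul) WAW r4
  cy7 -> i10+i11 (xor+add) pair
  cy8 -> i12+i13 (or+ld) pair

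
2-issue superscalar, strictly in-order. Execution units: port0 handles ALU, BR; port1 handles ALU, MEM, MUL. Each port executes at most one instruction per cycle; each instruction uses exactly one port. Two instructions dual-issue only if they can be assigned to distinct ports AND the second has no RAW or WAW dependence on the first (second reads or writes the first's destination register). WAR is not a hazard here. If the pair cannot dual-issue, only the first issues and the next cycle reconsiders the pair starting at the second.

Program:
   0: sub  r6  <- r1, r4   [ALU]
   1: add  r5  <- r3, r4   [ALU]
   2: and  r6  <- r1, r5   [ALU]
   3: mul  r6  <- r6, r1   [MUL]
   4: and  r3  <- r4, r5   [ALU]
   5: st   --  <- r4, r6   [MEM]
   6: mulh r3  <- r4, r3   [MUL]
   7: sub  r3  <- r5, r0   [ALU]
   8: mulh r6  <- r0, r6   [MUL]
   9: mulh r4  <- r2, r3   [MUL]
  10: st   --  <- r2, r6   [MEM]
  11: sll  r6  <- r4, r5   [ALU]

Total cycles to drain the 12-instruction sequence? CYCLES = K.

#0 head=0: sub add i0/i1 pair
#1 head=2: and i2 RAW+WAW r6
#2 head=3: mul and i3/i4 pair
#3 head=5: st i5 no-port MEM/MUL
#4 head=6: mulh i6 WAW r3
#5 head=7: sub mulh i7/i8 pair
#6 head=9: mulh i9 no-port MUL/MEM
#7 head=10: st sll i10/i11 pair

CYCLES = 8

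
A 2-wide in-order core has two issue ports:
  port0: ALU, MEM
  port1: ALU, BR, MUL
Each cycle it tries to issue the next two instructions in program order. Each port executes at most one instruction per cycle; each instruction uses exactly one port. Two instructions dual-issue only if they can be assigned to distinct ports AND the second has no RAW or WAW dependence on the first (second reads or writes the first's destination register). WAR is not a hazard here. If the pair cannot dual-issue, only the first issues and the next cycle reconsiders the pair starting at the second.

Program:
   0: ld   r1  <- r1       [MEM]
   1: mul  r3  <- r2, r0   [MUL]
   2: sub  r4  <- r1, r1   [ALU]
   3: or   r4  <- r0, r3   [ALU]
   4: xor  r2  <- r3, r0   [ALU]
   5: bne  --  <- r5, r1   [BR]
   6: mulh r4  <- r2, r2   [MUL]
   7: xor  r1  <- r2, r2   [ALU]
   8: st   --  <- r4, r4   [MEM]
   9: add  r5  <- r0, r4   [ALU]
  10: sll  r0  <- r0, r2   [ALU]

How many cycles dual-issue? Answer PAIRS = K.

#0 head=0: ld.MEM;mul.MUL i0/i1 pair
#1 head=2: sub.ALU i2 WAW r4
#2 head=3: or.ALU;xor.ALU i3/i4 pair
#3 head=5: bne.BR i5 no-port BR/MUL
#4 head=6: mulh.MUL;xor.ALU i6/i7 pair
#5 head=8: st.MEM;add.ALU i8/i9 pair
#6 head=10: sll.ALU i10 tail

PAIRS = 4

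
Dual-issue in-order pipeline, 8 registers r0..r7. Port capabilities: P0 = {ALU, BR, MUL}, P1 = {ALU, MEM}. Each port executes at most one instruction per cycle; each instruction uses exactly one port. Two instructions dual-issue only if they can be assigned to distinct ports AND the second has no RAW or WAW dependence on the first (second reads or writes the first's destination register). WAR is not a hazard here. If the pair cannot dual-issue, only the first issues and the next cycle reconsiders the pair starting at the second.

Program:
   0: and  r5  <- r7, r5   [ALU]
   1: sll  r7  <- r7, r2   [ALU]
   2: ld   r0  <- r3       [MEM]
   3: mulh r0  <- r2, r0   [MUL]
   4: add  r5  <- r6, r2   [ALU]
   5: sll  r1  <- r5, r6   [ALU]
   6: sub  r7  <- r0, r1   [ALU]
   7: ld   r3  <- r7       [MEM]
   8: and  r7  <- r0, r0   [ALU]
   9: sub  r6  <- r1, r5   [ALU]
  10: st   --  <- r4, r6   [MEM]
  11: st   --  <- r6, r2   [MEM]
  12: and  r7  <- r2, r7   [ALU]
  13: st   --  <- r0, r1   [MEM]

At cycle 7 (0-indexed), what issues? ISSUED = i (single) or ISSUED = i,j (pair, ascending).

ISSUED = 10

[0] i0/i1  and/sll  -- pair
[1] i2  ld  -- RAW+WAW r0
[2] i3/i4  mulh/add  -- pair
[3] i5  sll  -- RAW r1
[4] i6  sub  -- RAW r7
[5] i7/i8  ld/and  -- pair
[6] i9  sub  -- RAW r6
[7] i10  st  -- no-port MEM/MEM
[8] i11/i12  st/and  -- pair
[9] i13  st  -- tail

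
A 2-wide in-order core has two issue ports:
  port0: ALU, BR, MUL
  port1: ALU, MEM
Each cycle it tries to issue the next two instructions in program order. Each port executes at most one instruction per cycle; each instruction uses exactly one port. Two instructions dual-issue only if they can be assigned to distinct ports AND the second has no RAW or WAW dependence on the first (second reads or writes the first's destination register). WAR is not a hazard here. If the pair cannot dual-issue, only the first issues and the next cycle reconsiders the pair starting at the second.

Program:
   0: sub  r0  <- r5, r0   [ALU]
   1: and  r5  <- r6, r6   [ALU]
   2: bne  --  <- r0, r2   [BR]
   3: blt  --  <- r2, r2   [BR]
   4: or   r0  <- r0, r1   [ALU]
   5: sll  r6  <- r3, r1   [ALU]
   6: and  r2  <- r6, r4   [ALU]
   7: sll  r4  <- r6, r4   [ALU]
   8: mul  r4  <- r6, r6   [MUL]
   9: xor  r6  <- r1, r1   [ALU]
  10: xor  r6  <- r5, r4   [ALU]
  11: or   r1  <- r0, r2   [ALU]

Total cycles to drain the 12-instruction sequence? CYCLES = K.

CYCLES = 7

[0] i0+i1  sub+and  -- pair
[1] i2  bne  -- no-port BR/BR
[2] i3+i4  blt+or  -- pair
[3] i5  sll  -- RAW r6
[4] i6+i7  and+sll  -- pair
[5] i8+i9  mul+xor  -- pair
[6] i10+i11  xor+or  -- pair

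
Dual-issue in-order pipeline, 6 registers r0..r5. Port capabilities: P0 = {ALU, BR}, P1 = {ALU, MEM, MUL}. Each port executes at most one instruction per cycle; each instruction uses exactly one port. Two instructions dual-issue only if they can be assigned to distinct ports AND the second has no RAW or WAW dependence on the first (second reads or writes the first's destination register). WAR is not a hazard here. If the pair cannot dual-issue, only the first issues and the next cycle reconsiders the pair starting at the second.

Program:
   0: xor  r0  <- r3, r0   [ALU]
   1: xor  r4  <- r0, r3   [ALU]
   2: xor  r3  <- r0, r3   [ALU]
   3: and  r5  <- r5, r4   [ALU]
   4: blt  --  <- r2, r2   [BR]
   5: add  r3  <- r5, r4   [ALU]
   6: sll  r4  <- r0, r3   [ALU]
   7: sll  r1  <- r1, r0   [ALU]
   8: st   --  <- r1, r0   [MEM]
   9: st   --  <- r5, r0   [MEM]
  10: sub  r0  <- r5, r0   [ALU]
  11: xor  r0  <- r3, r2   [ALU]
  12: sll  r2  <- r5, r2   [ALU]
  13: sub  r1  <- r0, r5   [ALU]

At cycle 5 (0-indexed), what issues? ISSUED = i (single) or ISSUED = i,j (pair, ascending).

ISSUED = 8

t=0 i0:xor ; RAW r0
t=1 i1+i2:xor;xor ; 2-wide
t=2 i3+i4:and;blt ; 2-wide
t=3 i5:add ; RAW r3
t=4 i6+i7:sll;sll ; 2-wide
t=5 i8:st ; no-port MEM/MEM
t=6 i9+i10:st;sub ; 2-wide
t=7 i11+i12:xor;sll ; 2-wide
t=8 i13:sub ; tail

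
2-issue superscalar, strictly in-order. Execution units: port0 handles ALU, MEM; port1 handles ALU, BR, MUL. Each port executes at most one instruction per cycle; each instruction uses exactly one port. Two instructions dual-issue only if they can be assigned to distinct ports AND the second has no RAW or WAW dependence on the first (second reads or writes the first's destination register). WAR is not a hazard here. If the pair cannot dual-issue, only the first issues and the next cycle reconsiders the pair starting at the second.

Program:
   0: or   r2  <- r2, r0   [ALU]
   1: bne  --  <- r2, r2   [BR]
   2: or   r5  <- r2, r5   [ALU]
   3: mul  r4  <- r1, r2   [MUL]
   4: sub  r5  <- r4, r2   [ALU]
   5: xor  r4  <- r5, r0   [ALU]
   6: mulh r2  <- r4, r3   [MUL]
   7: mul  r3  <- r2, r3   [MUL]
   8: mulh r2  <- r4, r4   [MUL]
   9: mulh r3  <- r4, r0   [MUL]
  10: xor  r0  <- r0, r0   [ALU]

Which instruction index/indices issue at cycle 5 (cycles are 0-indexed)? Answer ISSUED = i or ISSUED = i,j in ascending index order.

ISSUED = 6

t=0 i0:or.ALU ; RAW r2
t=1 i1+i2:bne.BR;or.ALU ; 2-wide
t=2 i3:mul.MUL ; RAW r4
t=3 i4:sub.ALU ; RAW r5
t=4 i5:xor.ALU ; RAW r4
t=5 i6:mulh.MUL ; no-port MUL/MUL
t=6 i7:mul.MUL ; no-port MUL/MUL
t=7 i8:mulh.MUL ; no-port MUL/MUL
t=8 i9+i10:mulh.MUL;xor.ALU ; 2-wide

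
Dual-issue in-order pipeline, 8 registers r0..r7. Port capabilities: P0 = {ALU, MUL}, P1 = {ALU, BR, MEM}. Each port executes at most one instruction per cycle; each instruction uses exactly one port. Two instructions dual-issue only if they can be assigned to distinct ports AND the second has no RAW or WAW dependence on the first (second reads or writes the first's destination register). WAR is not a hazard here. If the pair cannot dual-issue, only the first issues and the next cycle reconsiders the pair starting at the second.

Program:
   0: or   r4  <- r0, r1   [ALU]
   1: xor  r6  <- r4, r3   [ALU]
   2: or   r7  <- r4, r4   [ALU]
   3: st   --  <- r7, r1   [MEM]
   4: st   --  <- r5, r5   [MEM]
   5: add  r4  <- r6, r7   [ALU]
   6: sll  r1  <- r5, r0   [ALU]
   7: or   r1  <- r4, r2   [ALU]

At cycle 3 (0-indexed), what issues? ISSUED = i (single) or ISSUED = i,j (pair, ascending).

t=0 i0:or.ALU ; RAW r4
t=1 i1/i2:xor.ALU;or.ALU ; dual
t=2 i3:st.MEM ; no-port MEM/MEM
t=3 i4/i5:st.MEM;add.ALU ; dual
t=4 i6:sll.ALU ; WAW r1
t=5 i7:or.ALU ; tail

ISSUED = 4,5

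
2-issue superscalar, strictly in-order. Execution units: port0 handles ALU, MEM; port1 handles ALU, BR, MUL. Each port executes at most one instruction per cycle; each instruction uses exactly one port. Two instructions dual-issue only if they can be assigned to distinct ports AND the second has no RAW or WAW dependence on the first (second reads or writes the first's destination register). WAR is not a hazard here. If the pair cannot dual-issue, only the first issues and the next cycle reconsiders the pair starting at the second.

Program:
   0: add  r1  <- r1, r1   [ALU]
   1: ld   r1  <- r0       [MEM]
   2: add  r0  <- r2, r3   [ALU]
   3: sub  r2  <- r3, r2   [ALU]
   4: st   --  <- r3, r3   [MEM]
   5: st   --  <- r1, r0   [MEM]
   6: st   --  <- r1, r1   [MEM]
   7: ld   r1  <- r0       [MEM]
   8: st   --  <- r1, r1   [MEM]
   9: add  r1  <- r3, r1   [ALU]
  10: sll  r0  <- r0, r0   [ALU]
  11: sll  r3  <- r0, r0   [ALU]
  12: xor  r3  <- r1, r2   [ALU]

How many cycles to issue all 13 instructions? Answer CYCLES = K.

  cy0 -> i0 (add) WAW r1
  cy1 -> i1/i2 (ld/add) dual
  cy2 -> i3/i4 (sub/st) dual
  cy3 -> i5 (st) no-port MEM/MEM
  cy4 -> i6 (st) no-port MEM/MEM
  cy5 -> i7 (ld) no-port MEM/MEM
  cy6 -> i8/i9 (st/add) dual
  cy7 -> i10 (sll) RAW r0
  cy8 -> i11 (sll) WAW r3
  cy9 -> i12 (xor) tail

CYCLES = 10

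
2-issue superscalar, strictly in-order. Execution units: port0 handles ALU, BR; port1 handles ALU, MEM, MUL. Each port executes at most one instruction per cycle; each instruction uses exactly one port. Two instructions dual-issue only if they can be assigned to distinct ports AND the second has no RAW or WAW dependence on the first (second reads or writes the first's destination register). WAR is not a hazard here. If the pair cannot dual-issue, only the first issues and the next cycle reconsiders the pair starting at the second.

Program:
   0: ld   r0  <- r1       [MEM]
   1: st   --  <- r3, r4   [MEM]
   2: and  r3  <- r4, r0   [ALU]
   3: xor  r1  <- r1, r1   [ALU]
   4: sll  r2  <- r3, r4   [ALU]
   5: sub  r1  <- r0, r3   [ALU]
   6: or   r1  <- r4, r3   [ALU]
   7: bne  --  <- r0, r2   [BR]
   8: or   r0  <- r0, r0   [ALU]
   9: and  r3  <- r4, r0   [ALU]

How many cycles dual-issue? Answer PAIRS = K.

PAIRS = 3

#0 head=0: ld i0 no-port MEM/MEM
#1 head=1: st/and i1/i2 2-wide
#2 head=3: xor/sll i3/i4 2-wide
#3 head=5: sub i5 WAW r1
#4 head=6: or/bne i6/i7 2-wide
#5 head=8: or i8 RAW r0
#6 head=9: and i9 tail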